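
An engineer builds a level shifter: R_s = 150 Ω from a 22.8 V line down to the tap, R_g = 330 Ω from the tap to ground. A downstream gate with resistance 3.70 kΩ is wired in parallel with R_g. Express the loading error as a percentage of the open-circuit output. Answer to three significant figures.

2.71 %

The divider's output (Thévenin) resistance is R_s‖R_g = 103.1 Ω.
Fractional drop under load = R_th/(R_th + R_L) = 103.1 / (103.1 + 3700) = 0.02712.
So the output falls by 2.71 %.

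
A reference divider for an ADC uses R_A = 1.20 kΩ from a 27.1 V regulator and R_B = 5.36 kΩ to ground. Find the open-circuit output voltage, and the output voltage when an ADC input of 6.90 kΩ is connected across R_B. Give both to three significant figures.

Open-circuit: V = 27.1 × 5.36/(1.20 + 5.36) = 22.1 V.
With the load, R_B becomes R_B‖R_L = 3.017 kΩ, so V = 27.1 × 3.017/4.217 = 19.4 V.

Unloaded: 22.1 V; loaded: 19.4 V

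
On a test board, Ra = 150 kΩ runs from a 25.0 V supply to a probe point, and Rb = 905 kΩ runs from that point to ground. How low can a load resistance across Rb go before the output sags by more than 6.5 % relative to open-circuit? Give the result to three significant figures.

R_L(min) ≈ 1.85 MΩ

Output resistance R_th = Ra‖Rb = (150 × 905)/1055 = 128.7 kΩ.
The fractional drop is R_th/(R_th + R_L); requiring this ≤ 0.0650 gives R_L ≥ R_th(1/0.0650 − 1) = 128.7 × 14.38 = 1.85 MΩ.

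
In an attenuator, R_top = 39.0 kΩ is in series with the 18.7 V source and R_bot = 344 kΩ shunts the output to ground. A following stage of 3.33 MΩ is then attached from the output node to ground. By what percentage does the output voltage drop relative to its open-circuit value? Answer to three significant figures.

The divider's output (Thévenin) resistance is R_top‖R_bot = 35.03 kΩ.
Fractional drop under load = R_th/(R_th + R_L) = 35.03 / (35.03 + 3330) = 0.01041.
So the output falls by 1.04 %.

1.04 %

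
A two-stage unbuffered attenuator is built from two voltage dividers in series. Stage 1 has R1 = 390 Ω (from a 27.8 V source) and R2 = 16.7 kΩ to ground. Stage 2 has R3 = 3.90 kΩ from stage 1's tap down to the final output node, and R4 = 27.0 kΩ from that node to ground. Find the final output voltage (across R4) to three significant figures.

V_out ≈ 23.4 V

Stage 2 presents R3+R4 = 30900 Ω as a load on stage 1's tap.
Stage 1's lower leg becomes R2‖(R3+R4) = 10840 Ω, so V_mid = 27.8 × 10840/11230 = 26.83 V.
Stage 2 is itself unloaded: V_out = V_mid × R4/(R3+R4) = 26.83 × 27000/30900 = 23.4 V.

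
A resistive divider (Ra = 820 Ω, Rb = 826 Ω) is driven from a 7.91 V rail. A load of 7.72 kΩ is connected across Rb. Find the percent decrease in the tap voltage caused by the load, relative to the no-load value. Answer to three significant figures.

The divider's output (Thévenin) resistance is Ra‖Rb = 411.5 Ω.
Fractional drop under load = R_th/(R_th + R_L) = 411.5 / (411.5 + 7720) = 0.05061.
So the output falls by 5.06 %.

5.06 %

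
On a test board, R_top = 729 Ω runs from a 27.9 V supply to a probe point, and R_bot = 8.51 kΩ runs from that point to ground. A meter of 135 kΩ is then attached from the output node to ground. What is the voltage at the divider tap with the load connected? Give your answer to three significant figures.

V_out ≈ 25.6 V

The load sits in parallel with R_bot: R_bot‖R_L = (8510 × 135000) / (8510 + 135000) = 8005 Ω.
V_out = 27.9 × 8005 / (729 + 8005) = 27.9 × 8005/8734 = 25.6 V.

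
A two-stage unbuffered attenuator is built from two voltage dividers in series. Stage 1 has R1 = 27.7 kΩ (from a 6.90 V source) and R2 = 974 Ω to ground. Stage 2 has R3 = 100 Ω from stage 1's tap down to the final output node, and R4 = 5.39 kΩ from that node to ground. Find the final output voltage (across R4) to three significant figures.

V_out ≈ 0.196 V

Stage 2 presents R3+R4 = 5490 Ω as a load on stage 1's tap.
Stage 1's lower leg becomes R2‖(R3+R4) = 827.2 Ω, so V_mid = 6.90 × 827.2/28530 = 0.2001 V.
Stage 2 is itself unloaded: V_out = V_mid × R4/(R3+R4) = 0.2001 × 5390/5490 = 0.196 V.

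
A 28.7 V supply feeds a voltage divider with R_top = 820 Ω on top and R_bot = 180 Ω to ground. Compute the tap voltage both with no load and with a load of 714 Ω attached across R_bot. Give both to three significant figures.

Unloaded: 5.17 V; loaded: 4.28 V

Open-circuit: V = 28.7 × 180/(820 + 180) = 5.17 V.
With the load, R_bot becomes R_bot‖R_L = 143.8 Ω, so V = 28.7 × 143.8/963.8 = 4.28 V.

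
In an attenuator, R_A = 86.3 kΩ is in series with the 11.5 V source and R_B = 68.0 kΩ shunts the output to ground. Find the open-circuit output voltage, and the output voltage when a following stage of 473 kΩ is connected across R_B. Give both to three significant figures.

Open-circuit: V = 11.5 × 68.0/(86.3 + 68.0) = 5.07 V.
With the load, R_B becomes R_B‖R_L = 59.45 kΩ, so V = 11.5 × 59.45/145.8 = 4.69 V.

Unloaded: 5.07 V; loaded: 4.69 V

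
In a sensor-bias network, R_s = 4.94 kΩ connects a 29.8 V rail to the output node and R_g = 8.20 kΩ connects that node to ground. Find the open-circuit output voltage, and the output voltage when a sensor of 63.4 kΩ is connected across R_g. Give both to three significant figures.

Open-circuit: V = 29.8 × 8.20/(4.94 + 8.20) = 18.6 V.
With the load, R_g becomes R_g‖R_L = 7.261 kΩ, so V = 29.8 × 7.261/12.20 = 17.7 V.

Unloaded: 18.6 V; loaded: 17.7 V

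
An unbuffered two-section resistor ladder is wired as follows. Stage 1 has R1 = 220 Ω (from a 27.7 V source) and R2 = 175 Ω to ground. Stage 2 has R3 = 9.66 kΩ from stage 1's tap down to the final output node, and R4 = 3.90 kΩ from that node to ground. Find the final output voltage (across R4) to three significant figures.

Stage 2 presents R3+R4 = 13560 Ω as a load on stage 1's tap.
Stage 1's lower leg becomes R2‖(R3+R4) = 172.8 Ω, so V_mid = 27.7 × 172.8/392.8 = 12.18 V.
Stage 2 is itself unloaded: V_out = V_mid × R4/(R3+R4) = 12.18 × 3900/13560 = 3.50 V.

V_out ≈ 3.50 V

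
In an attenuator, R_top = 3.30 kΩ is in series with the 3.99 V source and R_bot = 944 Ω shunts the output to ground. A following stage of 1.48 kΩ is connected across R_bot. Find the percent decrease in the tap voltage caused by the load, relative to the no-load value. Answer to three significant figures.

Unloaded V = 3.99 × 944/4244 = 0.8875 V.
Loaded: R_bot‖R_L = 576.4 Ω, giving V = 3.99 × 576.4/3876 = 0.5933 V.
Drop = (0.8875 − 0.5933) / 0.8875 = 33.2 %.

33.2 %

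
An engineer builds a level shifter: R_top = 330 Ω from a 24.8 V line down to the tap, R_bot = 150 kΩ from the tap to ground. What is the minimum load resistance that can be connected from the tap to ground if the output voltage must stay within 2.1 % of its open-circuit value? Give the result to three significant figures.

R_L(min) ≈ 15.4 kΩ

Output resistance R_th = R_top‖R_bot = (330 × 150000)/150300 = 329.3 Ω.
The fractional drop is R_th/(R_th + R_L); requiring this ≤ 0.0210 gives R_L ≥ R_th(1/0.0210 − 1) = 329.3 × 46.62 = 15.4 kΩ.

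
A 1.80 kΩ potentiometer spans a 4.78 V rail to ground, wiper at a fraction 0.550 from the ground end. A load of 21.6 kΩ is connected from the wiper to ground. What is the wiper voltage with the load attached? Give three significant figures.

The wiper splits the pot into (1−α)R = 810.0 Ω above and αR = 990.0 Ω below.
Lower section ‖ load = 946.6 Ω.
V_wiper = 4.78 × 946.6/(810.0 + 946.6) = 2.58 V.

V ≈ 2.58 V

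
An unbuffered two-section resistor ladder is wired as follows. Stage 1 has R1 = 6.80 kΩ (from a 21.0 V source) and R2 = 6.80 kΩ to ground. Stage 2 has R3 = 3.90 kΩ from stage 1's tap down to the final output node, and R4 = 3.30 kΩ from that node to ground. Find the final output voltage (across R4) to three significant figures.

V_out ≈ 3.27 V

Stage 2 presents R3+R4 = 7.200 kΩ as a load on stage 1's tap.
Stage 1's lower leg becomes R2‖(R3+R4) = 3.497 kΩ, so V_mid = 21.0 × 3.497/10.30 = 7.132 V.
Stage 2 is itself unloaded: V_out = V_mid × R4/(R3+R4) = 7.132 × 3.30/7.200 = 3.27 V.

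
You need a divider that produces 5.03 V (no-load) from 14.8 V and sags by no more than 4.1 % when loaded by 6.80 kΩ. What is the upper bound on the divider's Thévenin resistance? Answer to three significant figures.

R_th ≤ 291 Ω

Loading drop = R_th/(R_th + R_L) ≤ 0.0410, so R_th ≤ R_L · ε/(1−ε) = 6.80 kΩ × 0.0410/0.9590 = 291 Ω.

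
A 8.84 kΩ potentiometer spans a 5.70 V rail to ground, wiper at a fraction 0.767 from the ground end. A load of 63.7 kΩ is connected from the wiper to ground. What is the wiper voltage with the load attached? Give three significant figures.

The wiper splits the pot into (1−α)R = 2.060 kΩ above and αR = 6.780 kΩ below.
Lower section ‖ load = 6.128 kΩ.
V_wiper = 5.70 × 6.128/(2.060 + 6.128) = 4.27 V.

V ≈ 4.27 V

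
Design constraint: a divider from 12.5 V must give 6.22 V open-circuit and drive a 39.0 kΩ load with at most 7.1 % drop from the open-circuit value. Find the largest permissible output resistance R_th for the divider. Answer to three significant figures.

R_th ≤ 2.98 kΩ

Loading drop = R_th/(R_th + R_L) ≤ 0.0710, so R_th ≤ R_L · ε/(1−ε) = 39.0 kΩ × 0.0710/0.9290 = 2.98 kΩ.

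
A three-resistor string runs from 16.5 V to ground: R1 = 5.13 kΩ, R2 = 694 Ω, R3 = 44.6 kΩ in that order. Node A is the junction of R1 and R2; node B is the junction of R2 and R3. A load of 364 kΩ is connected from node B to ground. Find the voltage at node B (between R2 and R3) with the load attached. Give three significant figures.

At node B, R3 is in parallel with the load: R3‖R_L = 39730 Ω.
Below node A the resistance is R2 + (R3‖R_L) = 40430 Ω, so V_A = 16.5 × 40430/45560 = 14.64 V.
Then V_B = V_A × (R3‖R_L)/(R2 + R3‖R_L) = 14.64 × 39730/40430 = 14.4 V.

V ≈ 14.4 V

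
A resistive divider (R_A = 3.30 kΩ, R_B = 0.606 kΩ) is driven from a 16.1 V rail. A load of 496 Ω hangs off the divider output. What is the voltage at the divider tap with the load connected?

V_out ≈ 1.23 V

The load sits in parallel with R_B: R_B‖R_L = (606 × 496) / (606 + 496) = 272.8 Ω.
V_out = 16.1 × 272.8 / (3300 + 272.8) = 16.1 × 272.8/3573 = 1.23 V.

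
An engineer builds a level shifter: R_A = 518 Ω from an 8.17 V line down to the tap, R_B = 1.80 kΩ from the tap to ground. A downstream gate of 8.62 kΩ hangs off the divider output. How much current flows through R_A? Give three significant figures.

I ≈ 4.07 mA

R_B‖R_L = 1489 Ω, so the source sees R_A + R_B‖R_L = 2007 Ω.
I = 8.17 V / 2007 Ω = 4.07 mA.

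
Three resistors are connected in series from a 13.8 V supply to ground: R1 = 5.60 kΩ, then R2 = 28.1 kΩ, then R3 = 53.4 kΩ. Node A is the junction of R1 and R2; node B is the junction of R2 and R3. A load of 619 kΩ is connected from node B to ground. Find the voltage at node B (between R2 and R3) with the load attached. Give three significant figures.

At node B, R3 is in parallel with the load: R3‖R_L = 49.16 kΩ.
Below node A the resistance is R2 + (R3‖R_L) = 77.26 kΩ, so V_A = 13.8 × 77.26/82.86 = 12.87 V.
Then V_B = V_A × (R3‖R_L)/(R2 + R3‖R_L) = 12.87 × 49.16/77.26 = 8.19 V.

V ≈ 8.19 V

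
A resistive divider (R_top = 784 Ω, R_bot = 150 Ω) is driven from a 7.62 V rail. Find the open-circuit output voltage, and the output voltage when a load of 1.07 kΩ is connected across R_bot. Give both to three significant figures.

Open-circuit: V = 7.62 × 150/(784 + 150) = 1.22 V.
With the load, R_bot becomes R_bot‖R_L = 131.6 Ω, so V = 7.62 × 131.6/915.6 = 1.09 V.

Unloaded: 1.22 V; loaded: 1.09 V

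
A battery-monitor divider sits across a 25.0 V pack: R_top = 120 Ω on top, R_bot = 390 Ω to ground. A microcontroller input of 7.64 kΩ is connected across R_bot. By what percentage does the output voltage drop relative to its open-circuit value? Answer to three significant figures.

The divider's output (Thévenin) resistance is R_top‖R_bot = 91.76 Ω.
Fractional drop under load = R_th/(R_th + R_L) = 91.76 / (91.76 + 7640) = 0.01187.
So the output falls by 1.19 %.

1.19 %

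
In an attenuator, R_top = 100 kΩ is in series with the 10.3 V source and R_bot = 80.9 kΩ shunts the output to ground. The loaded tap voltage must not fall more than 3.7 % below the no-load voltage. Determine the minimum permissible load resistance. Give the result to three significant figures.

R_L(min) ≈ 1.16 MΩ

Output resistance R_th = R_top‖R_bot = (100 × 80.9)/180.9 = 44.72 kΩ.
The fractional drop is R_th/(R_th + R_L); requiring this ≤ 0.0370 gives R_L ≥ R_th(1/0.0370 − 1) = 44.72 × 26.03 = 1.16 MΩ.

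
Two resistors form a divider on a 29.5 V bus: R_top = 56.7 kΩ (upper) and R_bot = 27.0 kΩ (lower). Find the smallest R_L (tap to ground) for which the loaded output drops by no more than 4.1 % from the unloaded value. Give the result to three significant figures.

Output resistance R_th = R_top‖R_bot = (56.7 × 27.0)/83.70 = 18.29 kΩ.
The fractional drop is R_th/(R_th + R_L); requiring this ≤ 0.0410 gives R_L ≥ R_th(1/0.0410 − 1) = 18.29 × 23.39 = 428 kΩ.

R_L(min) ≈ 428 kΩ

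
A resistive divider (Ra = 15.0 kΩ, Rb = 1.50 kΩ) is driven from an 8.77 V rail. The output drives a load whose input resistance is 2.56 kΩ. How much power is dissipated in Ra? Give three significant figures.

Total resistance from the source is Ra + (Rb‖R_L) = 15.95 kΩ, so I = 8.77/15.95 kΩ = 0.5500 mA.
P = I²·Ra = (0.5500 mA)² × 15.0 kΩ = 4.54 mW.

P ≈ 4.54 mW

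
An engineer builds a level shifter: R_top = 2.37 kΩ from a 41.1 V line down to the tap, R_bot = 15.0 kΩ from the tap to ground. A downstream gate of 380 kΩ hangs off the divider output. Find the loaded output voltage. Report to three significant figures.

The load sits in parallel with R_bot: R_bot‖R_L = (15.0 × 380) / (15.0 + 380) = 14.43 kΩ.
V_out = 41.1 × 14.43 / (2.37 + 14.43) = 41.1 × 14.43/16.80 = 35.3 V.
(Unloaded it would have been 35.5 V.)

V_out ≈ 35.3 V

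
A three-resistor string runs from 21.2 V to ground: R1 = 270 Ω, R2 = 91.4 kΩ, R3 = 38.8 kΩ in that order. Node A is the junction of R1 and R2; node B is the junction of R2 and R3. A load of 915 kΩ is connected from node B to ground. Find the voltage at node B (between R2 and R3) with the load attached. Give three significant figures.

V ≈ 6.12 V

At node B, R3 is in parallel with the load: R3‖R_L = 37220 Ω.
Below node A the resistance is R2 + (R3‖R_L) = 128600 Ω, so V_A = 21.2 × 128600/128900 = 21.16 V.
Then V_B = V_A × (R3‖R_L)/(R2 + R3‖R_L) = 21.16 × 37220/128600 = 6.12 V.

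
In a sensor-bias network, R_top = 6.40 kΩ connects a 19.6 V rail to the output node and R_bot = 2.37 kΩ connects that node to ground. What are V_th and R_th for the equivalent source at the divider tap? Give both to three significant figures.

V_th = 5.30 V, R_th = 1.73 kΩ

V_th is the open-circuit tap voltage: 19.6 × 2.37/(6.40 + 2.37) = 5.30 V.
With the supply zeroed, R_top and R_bot appear in parallel from the tap: R_th = R_top‖R_bot = (6.40 × 2.37)/8.770 = 1.73 kΩ.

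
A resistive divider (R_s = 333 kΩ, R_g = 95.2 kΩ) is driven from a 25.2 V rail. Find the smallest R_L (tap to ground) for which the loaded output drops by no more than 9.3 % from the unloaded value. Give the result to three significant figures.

Output resistance R_th = R_s‖R_g = (333 × 95.2)/428.2 = 74.03 kΩ.
The fractional drop is R_th/(R_th + R_L); requiring this ≤ 0.0930 gives R_L ≥ R_th(1/0.0930 − 1) = 74.03 × 9.753 = 722 kΩ.

R_L(min) ≈ 722 kΩ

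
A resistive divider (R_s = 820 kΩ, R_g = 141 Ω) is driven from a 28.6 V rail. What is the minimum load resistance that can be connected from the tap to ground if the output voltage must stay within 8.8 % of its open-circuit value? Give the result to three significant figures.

R_L(min) ≈ 1.46 kΩ

Output resistance R_th = R_s‖R_g = (820000 × 141)/820100 = 141.0 Ω.
The fractional drop is R_th/(R_th + R_L); requiring this ≤ 0.0880 gives R_L ≥ R_th(1/0.0880 − 1) = 141.0 × 10.36 = 1.46 kΩ.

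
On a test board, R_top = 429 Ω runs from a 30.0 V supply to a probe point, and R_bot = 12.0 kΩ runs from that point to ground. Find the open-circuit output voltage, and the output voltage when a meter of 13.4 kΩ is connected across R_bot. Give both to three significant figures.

Open-circuit: V = 30.0 × 12000/(429 + 12000) = 29.0 V.
With the load, R_bot becomes R_bot‖R_L = 6331 Ω, so V = 30.0 × 6331/6760 = 28.1 V.

Unloaded: 29.0 V; loaded: 28.1 V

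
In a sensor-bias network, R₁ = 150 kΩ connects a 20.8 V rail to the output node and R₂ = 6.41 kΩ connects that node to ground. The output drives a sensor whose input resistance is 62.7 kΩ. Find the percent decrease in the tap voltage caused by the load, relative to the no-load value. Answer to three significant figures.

The divider's output (Thévenin) resistance is R₁‖R₂ = 6.147 kΩ.
Fractional drop under load = R_th/(R_th + R_L) = 6.147 / (6.147 + 62.7) = 0.08929.
So the output falls by 8.93 %.

8.93 %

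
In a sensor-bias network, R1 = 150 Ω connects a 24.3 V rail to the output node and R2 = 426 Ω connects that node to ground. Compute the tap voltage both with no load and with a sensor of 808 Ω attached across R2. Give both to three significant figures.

Open-circuit: V = 24.3 × 426/(150 + 426) = 18.0 V.
With the load, R2 becomes R2‖R_L = 278.9 Ω, so V = 24.3 × 278.9/428.9 = 15.8 V.

Unloaded: 18.0 V; loaded: 15.8 V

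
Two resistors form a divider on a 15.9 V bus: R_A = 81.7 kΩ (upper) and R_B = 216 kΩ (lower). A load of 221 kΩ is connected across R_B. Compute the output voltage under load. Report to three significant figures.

The load sits in parallel with R_B: R_B‖R_L = (216 × 221) / (216 + 221) = 109.2 kΩ.
V_out = 15.9 × 109.2 / (81.7 + 109.2) = 15.9 × 109.2/190.9 = 9.10 V.
(Unloaded it would have been 11.5 V.)

V_out ≈ 9.10 V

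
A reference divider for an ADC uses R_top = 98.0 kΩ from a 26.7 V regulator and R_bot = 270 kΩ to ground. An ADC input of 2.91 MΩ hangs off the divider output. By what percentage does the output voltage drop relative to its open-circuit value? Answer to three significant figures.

The divider's output (Thévenin) resistance is R_top‖R_bot = 71.90 kΩ.
Fractional drop under load = R_th/(R_th + R_L) = 71.90 / (71.90 + 2910) = 0.02411.
So the output falls by 2.41 %.

2.41 %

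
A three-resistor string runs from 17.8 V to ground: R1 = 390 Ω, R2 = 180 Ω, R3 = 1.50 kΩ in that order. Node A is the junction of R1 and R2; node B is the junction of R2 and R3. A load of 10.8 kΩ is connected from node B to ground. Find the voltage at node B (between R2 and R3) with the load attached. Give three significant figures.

V ≈ 12.4 V

At node B, R3 is in parallel with the load: R3‖R_L = 1317 Ω.
Below node A the resistance is R2 + (R3‖R_L) = 1497 Ω, so V_A = 17.8 × 1497/1887 = 14.12 V.
Then V_B = V_A × (R3‖R_L)/(R2 + R3‖R_L) = 14.12 × 1317/1497 = 12.4 V.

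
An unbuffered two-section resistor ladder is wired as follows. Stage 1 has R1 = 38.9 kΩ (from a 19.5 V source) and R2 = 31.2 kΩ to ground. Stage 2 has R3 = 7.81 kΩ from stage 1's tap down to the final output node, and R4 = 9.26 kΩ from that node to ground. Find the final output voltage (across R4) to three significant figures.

V_out ≈ 2.34 V

Stage 2 presents R3+R4 = 17.07 kΩ as a load on stage 1's tap.
Stage 1's lower leg becomes R2‖(R3+R4) = 11.03 kΩ, so V_mid = 19.5 × 11.03/49.93 = 4.309 V.
Stage 2 is itself unloaded: V_out = V_mid × R4/(R3+R4) = 4.309 × 9.26/17.07 = 2.34 V.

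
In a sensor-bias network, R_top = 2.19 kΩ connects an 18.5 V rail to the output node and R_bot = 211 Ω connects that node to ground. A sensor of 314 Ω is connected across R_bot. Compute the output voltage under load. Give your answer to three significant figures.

V_out ≈ 1.01 V

The load sits in parallel with R_bot: R_bot‖R_L = (211 × 314) / (211 + 314) = 126.2 Ω.
V_out = 18.5 × 126.2 / (2190 + 126.2) = 18.5 × 126.2/2316 = 1.01 V.
(Unloaded it would have been 1.63 V.)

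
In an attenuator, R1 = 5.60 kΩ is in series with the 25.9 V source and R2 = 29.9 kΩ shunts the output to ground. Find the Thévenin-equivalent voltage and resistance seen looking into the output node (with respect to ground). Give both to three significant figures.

V_th = 21.8 V, R_th = 4.72 kΩ

V_th is the open-circuit tap voltage: 25.9 × 29.9/(5.60 + 29.9) = 21.8 V.
With the supply zeroed, R1 and R2 appear in parallel from the tap: R_th = R1‖R2 = (5.60 × 29.9)/35.50 = 4.72 kΩ.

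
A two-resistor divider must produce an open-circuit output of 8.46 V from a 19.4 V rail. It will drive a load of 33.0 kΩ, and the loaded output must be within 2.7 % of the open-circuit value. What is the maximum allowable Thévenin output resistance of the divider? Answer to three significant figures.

Loading drop = R_th/(R_th + R_L) ≤ 0.0270, so R_th ≤ R_L · ε/(1−ε) = 33.0 kΩ × 0.0270/0.9730 = 916 Ω.

R_th ≤ 916 Ω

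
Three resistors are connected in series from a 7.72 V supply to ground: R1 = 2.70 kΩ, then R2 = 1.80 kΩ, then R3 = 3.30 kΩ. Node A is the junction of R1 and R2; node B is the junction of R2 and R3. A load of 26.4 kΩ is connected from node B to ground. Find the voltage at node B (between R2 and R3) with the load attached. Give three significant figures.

V ≈ 3.05 V

At node B, R3 is in parallel with the load: R3‖R_L = 2.933 kΩ.
Below node A the resistance is R2 + (R3‖R_L) = 4.733 kΩ, so V_A = 7.72 × 4.733/7.433 = 4.916 V.
Then V_B = V_A × (R3‖R_L)/(R2 + R3‖R_L) = 4.916 × 2.933/4.733 = 3.05 V.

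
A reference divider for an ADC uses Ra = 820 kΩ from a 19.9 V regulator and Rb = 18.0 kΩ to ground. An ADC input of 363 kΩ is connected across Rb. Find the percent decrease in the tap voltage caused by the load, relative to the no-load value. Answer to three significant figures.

The divider's output (Thévenin) resistance is Ra‖Rb = 17.61 kΩ.
Fractional drop under load = R_th/(R_th + R_L) = 17.61 / (17.61 + 363) = 0.04628.
So the output falls by 4.63 %.

4.63 %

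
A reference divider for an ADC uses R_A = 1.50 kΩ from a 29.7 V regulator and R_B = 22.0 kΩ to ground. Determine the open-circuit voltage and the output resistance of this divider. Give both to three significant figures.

V_th is the open-circuit tap voltage: 29.7 × 22.0/(1.50 + 22.0) = 27.8 V.
With the supply zeroed, R_A and R_B appear in parallel from the tap: R_th = R_A‖R_B = (1.50 × 22.0)/23.50 = 1.40 kΩ.

V_th = 27.8 V, R_th = 1.40 kΩ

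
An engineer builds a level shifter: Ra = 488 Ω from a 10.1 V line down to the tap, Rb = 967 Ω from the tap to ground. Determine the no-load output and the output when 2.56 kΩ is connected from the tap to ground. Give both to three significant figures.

Open-circuit: V = 10.1 × 967/(488 + 967) = 6.71 V.
With the load, Rb becomes Rb‖R_L = 701.9 Ω, so V = 10.1 × 701.9/1190 = 5.96 V.

Unloaded: 6.71 V; loaded: 5.96 V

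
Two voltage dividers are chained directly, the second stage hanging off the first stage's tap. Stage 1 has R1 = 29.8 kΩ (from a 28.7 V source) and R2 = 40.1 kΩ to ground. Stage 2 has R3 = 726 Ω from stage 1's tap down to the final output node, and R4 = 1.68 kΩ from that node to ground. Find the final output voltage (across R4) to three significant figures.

Stage 2 presents R3+R4 = 2406 Ω as a load on stage 1's tap.
Stage 1's lower leg becomes R2‖(R3+R4) = 2270 Ω, so V_mid = 28.7 × 2270/32070 = 2.031 V.
Stage 2 is itself unloaded: V_out = V_mid × R4/(R3+R4) = 2.031 × 1680/2406 = 1.42 V.

V_out ≈ 1.42 V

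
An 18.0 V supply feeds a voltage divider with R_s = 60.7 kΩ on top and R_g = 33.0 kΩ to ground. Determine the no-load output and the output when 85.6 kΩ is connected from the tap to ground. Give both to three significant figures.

Open-circuit: V = 18.0 × 33.0/(60.7 + 33.0) = 6.34 V.
With the load, R_g becomes R_g‖R_L = 23.82 kΩ, so V = 18.0 × 23.82/84.52 = 5.07 V.

Unloaded: 6.34 V; loaded: 5.07 V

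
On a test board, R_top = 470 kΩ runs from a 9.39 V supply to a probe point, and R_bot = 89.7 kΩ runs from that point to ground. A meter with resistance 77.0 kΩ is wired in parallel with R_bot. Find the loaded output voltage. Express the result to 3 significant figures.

V_out ≈ 0.761 V

The load sits in parallel with R_bot: R_bot‖R_L = (89.7 × 77.0) / (89.7 + 77.0) = 41.43 kΩ.
V_out = 9.39 × 41.43 / (470 + 41.43) = 9.39 × 41.43/511.4 = 0.761 V.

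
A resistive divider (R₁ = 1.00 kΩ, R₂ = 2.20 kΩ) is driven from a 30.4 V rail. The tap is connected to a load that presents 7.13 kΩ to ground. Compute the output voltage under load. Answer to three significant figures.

The load sits in parallel with R₂: R₂‖R_L = (2.20 × 7.13) / (2.20 + 7.13) = 1.681 kΩ.
V_out = 30.4 × 1.681 / (1.00 + 1.681) = 30.4 × 1.681/2.681 = 19.1 V.
(Unloaded it would have been 20.9 V.)

V_out ≈ 19.1 V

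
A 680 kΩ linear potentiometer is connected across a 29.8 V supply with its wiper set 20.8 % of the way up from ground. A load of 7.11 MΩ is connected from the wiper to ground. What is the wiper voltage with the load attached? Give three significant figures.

The wiper splits the pot into (1−α)R = 538.6 kΩ above and αR = 141.4 kΩ below.
Lower section ‖ load = 138.7 kΩ.
V_wiper = 29.8 × 138.7/(538.6 + 138.7) = 6.10 V.

V ≈ 6.10 V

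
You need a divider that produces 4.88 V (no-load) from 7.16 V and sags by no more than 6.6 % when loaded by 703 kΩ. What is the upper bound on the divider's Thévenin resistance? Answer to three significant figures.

R_th ≤ 49.7 kΩ

Loading drop = R_th/(R_th + R_L) ≤ 0.0660, so R_th ≤ R_L · ε/(1−ε) = 703 kΩ × 0.0660/0.9340 = 49.7 kΩ.
(Any R1, R2 with R2/(R1+R2) = 0.682 and R1‖R2 ≤ 49.7 kΩ will meet the spec.)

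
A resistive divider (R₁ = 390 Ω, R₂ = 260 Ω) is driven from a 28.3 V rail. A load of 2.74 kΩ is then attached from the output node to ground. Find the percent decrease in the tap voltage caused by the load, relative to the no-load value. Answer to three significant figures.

5.39 %

The divider's output (Thévenin) resistance is R₁‖R₂ = 156.0 Ω.
Fractional drop under load = R_th/(R_th + R_L) = 156.0 / (156.0 + 2740) = 0.05387.
So the output falls by 5.39 %.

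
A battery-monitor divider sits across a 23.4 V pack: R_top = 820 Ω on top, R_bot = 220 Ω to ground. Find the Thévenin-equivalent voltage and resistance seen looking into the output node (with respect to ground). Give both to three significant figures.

V_th is the open-circuit tap voltage: 23.4 × 220/(820 + 220) = 4.95 V.
With the supply zeroed, R_top and R_bot appear in parallel from the tap: R_th = R_top‖R_bot = (820 × 220)/1040 = 173 Ω.

V_th = 4.95 V, R_th = 173 Ω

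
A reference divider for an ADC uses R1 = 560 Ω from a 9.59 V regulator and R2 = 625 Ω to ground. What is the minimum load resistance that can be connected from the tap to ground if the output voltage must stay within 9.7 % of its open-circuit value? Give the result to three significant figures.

R_L(min) ≈ 2.75 kΩ

Output resistance R_th = R1‖R2 = (560 × 625)/1185 = 295.4 Ω.
The fractional drop is R_th/(R_th + R_L); requiring this ≤ 0.0970 gives R_L ≥ R_th(1/0.0970 − 1) = 295.4 × 9.309 = 2.75 kΩ.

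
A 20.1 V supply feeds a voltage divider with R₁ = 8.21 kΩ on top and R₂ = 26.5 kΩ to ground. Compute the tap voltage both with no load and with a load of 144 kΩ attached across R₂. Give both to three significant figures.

Unloaded: 15.3 V; loaded: 14.7 V

Open-circuit: V = 20.1 × 26.5/(8.21 + 26.5) = 15.3 V.
With the load, R₂ becomes R₂‖R_L = 22.38 kΩ, so V = 20.1 × 22.38/30.59 = 14.7 V.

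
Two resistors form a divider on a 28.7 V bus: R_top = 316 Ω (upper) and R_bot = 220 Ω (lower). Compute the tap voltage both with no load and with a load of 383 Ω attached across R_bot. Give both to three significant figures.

Unloaded: 11.8 V; loaded: 8.80 V

Open-circuit: V = 28.7 × 220/(316 + 220) = 11.8 V.
With the load, R_bot becomes R_bot‖R_L = 139.7 Ω, so V = 28.7 × 139.7/455.7 = 8.80 V.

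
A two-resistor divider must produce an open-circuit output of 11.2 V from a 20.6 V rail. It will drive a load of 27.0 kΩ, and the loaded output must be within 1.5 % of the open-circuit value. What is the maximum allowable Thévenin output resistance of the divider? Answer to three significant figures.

Loading drop = R_th/(R_th + R_L) ≤ 0.0150, so R_th ≤ R_L · ε/(1−ε) = 27.0 kΩ × 0.0150/0.9850 = 411 Ω.
(Any R1, R2 with R2/(R1+R2) = 0.544 and R1‖R2 ≤ 411 Ω will meet the spec.)

R_th ≤ 411 Ω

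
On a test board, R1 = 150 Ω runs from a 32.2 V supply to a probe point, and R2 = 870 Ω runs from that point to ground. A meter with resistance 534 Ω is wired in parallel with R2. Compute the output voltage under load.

The load sits in parallel with R2: R2‖R_L = (870 × 534) / (870 + 534) = 330.9 Ω.
V_out = 32.2 × 330.9 / (150 + 330.9) = 32.2 × 330.9/480.9 = 22.2 V.
(Unloaded it would have been 27.5 V.)

V_out ≈ 22.2 V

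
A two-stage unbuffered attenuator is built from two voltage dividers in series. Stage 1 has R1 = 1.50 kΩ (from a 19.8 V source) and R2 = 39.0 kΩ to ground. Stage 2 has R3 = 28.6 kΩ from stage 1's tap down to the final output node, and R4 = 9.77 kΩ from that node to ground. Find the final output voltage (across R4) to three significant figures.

Stage 2 presents R3+R4 = 38.37 kΩ as a load on stage 1's tap.
Stage 1's lower leg becomes R2‖(R3+R4) = 19.34 kΩ, so V_mid = 19.8 × 19.34/20.84 = 18.37 V.
Stage 2 is itself unloaded: V_out = V_mid × R4/(R3+R4) = 18.37 × 9.77/38.37 = 4.68 V.

V_out ≈ 4.68 V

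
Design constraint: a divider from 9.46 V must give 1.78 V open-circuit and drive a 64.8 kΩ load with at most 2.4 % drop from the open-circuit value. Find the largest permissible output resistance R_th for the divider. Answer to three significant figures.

R_th ≤ 1.59 kΩ

Loading drop = R_th/(R_th + R_L) ≤ 0.0240, so R_th ≤ R_L · ε/(1−ε) = 64.8 kΩ × 0.0240/0.9760 = 1.59 kΩ.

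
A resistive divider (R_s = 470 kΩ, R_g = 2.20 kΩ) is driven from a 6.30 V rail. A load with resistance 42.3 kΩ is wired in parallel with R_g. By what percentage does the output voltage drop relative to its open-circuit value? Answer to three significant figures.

4.92 %

The divider's output (Thévenin) resistance is R_s‖R_g = 2.190 kΩ.
Fractional drop under load = R_th/(R_th + R_L) = 2.190 / (2.190 + 42.3) = 0.04922.
So the output falls by 4.92 %.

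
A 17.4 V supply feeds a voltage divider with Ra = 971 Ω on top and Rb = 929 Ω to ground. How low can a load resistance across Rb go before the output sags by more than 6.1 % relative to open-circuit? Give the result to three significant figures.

R_L(min) ≈ 7.31 kΩ

Output resistance R_th = Ra‖Rb = (971 × 929)/1900 = 474.8 Ω.
The fractional drop is R_th/(R_th + R_L); requiring this ≤ 0.0610 gives R_L ≥ R_th(1/0.0610 − 1) = 474.8 × 15.39 = 7.31 kΩ.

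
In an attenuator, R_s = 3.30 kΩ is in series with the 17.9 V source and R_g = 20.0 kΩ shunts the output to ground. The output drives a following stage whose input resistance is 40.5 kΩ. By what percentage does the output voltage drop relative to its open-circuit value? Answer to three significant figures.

6.54 %

The divider's output (Thévenin) resistance is R_s‖R_g = 2.833 kΩ.
Fractional drop under load = R_th/(R_th + R_L) = 2.833 / (2.833 + 40.5) = 0.06537.
So the output falls by 6.54 %.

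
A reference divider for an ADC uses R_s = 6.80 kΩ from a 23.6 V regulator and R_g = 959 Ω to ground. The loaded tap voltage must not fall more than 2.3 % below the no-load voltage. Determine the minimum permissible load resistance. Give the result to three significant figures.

Output resistance R_th = R_s‖R_g = (6800 × 959)/7759 = 840.5 Ω.
The fractional drop is R_th/(R_th + R_L); requiring this ≤ 0.0230 gives R_L ≥ R_th(1/0.0230 − 1) = 840.5 × 42.48 = 35.7 kΩ.

R_L(min) ≈ 35.7 kΩ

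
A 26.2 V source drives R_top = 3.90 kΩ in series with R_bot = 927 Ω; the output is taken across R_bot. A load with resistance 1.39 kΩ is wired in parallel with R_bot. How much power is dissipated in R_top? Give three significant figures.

Total resistance from the source is R_top + (R_bot‖R_L) = 4456 Ω, so I = 26.2/4456 Ω = 5.880 mA.
P = I²·R_top = (5.880 mA)² × 3.90 kΩ = 135 mW.

P ≈ 135 mW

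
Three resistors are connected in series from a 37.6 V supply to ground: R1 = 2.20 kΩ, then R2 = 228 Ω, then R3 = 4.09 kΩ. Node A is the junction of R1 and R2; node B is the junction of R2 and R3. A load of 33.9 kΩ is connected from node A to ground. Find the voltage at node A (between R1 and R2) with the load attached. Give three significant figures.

Below node A the series string R2+R3 = 4318 Ω sits in parallel with the 33900 Ω load: 3830 Ω.
V_A = 37.6 × 3830/(2200 + 3830) = 23.9 V.

V ≈ 23.9 V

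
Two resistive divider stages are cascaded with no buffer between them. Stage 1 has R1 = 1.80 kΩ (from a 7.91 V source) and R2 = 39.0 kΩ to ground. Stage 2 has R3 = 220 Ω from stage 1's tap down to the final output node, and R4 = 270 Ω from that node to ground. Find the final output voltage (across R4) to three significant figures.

V_out ≈ 0.923 V

Stage 2 presents R3+R4 = 490.0 Ω as a load on stage 1's tap.
Stage 1's lower leg becomes R2‖(R3+R4) = 483.9 Ω, so V_mid = 7.91 × 483.9/2284 = 1.676 V.
Stage 2 is itself unloaded: V_out = V_mid × R4/(R3+R4) = 1.676 × 270/490.0 = 0.923 V.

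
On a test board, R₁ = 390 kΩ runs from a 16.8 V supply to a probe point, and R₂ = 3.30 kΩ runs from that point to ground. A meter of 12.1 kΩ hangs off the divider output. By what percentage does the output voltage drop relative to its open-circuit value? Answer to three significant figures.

Unloaded V = 16.8 × 3.30/393.3 = 0.1410 V.
Loaded: R₂‖R_L = 2.593 kΩ, giving V = 16.8 × 2.593/392.6 = 0.1110 V.
Drop = (0.1410 − 0.1110) / 0.1410 = 21.3 %.

21.3 %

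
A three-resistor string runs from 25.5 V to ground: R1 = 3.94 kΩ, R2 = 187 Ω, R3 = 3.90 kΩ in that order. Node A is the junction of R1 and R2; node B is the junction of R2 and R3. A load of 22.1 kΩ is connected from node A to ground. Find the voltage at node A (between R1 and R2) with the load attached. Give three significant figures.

Below node A the series string R2+R3 = 4087 Ω sits in parallel with the 22100 Ω load: 3449 Ω.
V_A = 25.5 × 3449/(3940 + 3449) = 11.9 V.

V ≈ 11.9 V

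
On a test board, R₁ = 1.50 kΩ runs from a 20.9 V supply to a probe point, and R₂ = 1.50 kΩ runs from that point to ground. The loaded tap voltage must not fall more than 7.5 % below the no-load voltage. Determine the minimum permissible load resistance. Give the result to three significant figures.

R_L(min) ≈ 9.25 kΩ

Output resistance R_th = R₁‖R₂ = (1500 × 1500)/3000 = 750.0 Ω.
The fractional drop is R_th/(R_th + R_L); requiring this ≤ 0.0750 gives R_L ≥ R_th(1/0.0750 − 1) = 750.0 × 12.33 = 9.25 kΩ.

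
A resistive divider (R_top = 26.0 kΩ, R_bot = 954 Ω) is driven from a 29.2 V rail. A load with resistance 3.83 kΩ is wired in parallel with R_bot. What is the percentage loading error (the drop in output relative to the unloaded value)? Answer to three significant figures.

Unloaded V = 29.2 × 954/26950 = 1.033 V.
Loaded: R_bot‖R_L = 763.8 Ω, giving V = 29.2 × 763.8/26760 = 0.8333 V.
Drop = (1.033 − 0.8333) / 1.033 = 19.4 %.

19.4 %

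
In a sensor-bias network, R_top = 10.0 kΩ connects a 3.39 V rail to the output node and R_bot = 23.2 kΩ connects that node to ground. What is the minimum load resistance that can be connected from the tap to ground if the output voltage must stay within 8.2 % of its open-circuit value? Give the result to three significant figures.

Output resistance R_th = R_top‖R_bot = (10.0 × 23.2)/33.20 = 6.988 kΩ.
The fractional drop is R_th/(R_th + R_L); requiring this ≤ 0.0820 gives R_L ≥ R_th(1/0.0820 − 1) = 6.988 × 11.20 = 78.2 kΩ.

R_L(min) ≈ 78.2 kΩ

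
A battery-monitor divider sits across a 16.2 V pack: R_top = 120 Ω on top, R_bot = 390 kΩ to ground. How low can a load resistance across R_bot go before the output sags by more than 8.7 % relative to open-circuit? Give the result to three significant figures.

R_L(min) ≈ 1.26 kΩ

Output resistance R_th = R_top‖R_bot = (120 × 390000)/390100 = 120.0 Ω.
The fractional drop is R_th/(R_th + R_L); requiring this ≤ 0.0870 gives R_L ≥ R_th(1/0.0870 − 1) = 120.0 × 10.49 = 1.26 kΩ.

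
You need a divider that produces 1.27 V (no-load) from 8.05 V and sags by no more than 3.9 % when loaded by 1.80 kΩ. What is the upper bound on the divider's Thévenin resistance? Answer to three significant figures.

R_th ≤ 73.0 Ω

Loading drop = R_th/(R_th + R_L) ≤ 0.0390, so R_th ≤ R_L · ε/(1−ε) = 1.80 kΩ × 0.0390/0.9610 = 73.0 Ω.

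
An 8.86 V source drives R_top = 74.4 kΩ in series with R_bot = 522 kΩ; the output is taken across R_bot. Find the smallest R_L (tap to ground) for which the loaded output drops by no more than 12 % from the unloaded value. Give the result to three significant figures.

Output resistance R_th = R_top‖R_bot = (74.4 × 522)/596.4 = 65.12 kΩ.
The fractional drop is R_th/(R_th + R_L); requiring this ≤ 0.120 gives R_L ≥ R_th(1/0.120 − 1) = 65.12 × 7.333 = 478 kΩ.

R_L(min) ≈ 478 kΩ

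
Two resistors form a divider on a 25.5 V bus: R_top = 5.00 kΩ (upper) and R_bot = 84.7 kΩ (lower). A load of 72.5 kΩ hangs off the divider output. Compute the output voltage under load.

The load sits in parallel with R_bot: R_bot‖R_L = (84.7 × 72.5) / (84.7 + 72.5) = 39.06 kΩ.
V_out = 25.5 × 39.06 / (5.00 + 39.06) = 25.5 × 39.06/44.06 = 22.6 V.

V_out ≈ 22.6 V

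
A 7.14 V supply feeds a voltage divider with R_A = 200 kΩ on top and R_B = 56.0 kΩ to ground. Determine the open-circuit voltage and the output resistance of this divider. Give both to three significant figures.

V_th is the open-circuit tap voltage: 7.14 × 56.0/(200 + 56.0) = 1.56 V.
With the supply zeroed, R_A and R_B appear in parallel from the tap: R_th = R_A‖R_B = (200 × 56.0)/256.0 = 43.8 kΩ.

V_th = 1.56 V, R_th = 43.8 kΩ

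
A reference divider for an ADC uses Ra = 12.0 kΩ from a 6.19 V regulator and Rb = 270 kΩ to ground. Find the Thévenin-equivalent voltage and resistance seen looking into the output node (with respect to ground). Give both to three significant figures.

V_th is the open-circuit tap voltage: 6.19 × 270/(12.0 + 270) = 5.93 V.
With the supply zeroed, Ra and Rb appear in parallel from the tap: R_th = Ra‖Rb = (12.0 × 270)/282.0 = 11.5 kΩ.

V_th = 5.93 V, R_th = 11.5 kΩ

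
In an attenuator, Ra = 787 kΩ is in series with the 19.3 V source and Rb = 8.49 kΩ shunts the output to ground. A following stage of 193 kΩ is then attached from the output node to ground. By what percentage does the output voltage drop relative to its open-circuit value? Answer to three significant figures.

4.17 %

The divider's output (Thévenin) resistance is Ra‖Rb = 8.399 kΩ.
Fractional drop under load = R_th/(R_th + R_L) = 8.399 / (8.399 + 193) = 0.04171.
So the output falls by 4.17 %.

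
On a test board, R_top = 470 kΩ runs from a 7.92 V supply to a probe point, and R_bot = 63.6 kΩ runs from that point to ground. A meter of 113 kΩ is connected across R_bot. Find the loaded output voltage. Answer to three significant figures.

The load sits in parallel with R_bot: R_bot‖R_L = (63.6 × 113) / (63.6 + 113) = 40.70 kΩ.
V_out = 7.92 × 40.70 / (470 + 40.70) = 7.92 × 40.70/510.7 = 0.631 V.
(Unloaded it would have been 0.944 V.)

V_out ≈ 0.631 V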